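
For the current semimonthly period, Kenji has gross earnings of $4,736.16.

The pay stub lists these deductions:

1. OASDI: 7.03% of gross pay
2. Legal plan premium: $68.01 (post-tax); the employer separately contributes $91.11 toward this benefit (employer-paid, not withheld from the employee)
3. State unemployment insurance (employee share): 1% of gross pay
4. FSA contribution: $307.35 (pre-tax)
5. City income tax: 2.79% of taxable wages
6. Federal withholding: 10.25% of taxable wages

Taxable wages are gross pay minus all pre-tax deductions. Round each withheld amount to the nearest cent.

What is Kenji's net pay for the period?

FSA contribution: $307.35
Taxable wages = $4,736.16 − $307.35 = $4,428.81
Federal withholding: $4,428.81 × 0.1025 = $453.95
City income tax: $4,428.81 × 0.0279 = $123.56
State unemployment insurance (employee share): $4,736.16 × 0.01 = $47.36
OASDI: $4,736.16 × 0.0703 = $332.95
Legal plan premium: $68.01
(Employer's $91.11 toward legal plan premium is not withheld from the employee.)
Total deductions = $307.35 + $453.95 + $123.56 + $47.36 + $332.95 + $68.01 = $1,333.18
Net pay = $4,736.16 − $1,333.18 = $3,402.98

$3,402.98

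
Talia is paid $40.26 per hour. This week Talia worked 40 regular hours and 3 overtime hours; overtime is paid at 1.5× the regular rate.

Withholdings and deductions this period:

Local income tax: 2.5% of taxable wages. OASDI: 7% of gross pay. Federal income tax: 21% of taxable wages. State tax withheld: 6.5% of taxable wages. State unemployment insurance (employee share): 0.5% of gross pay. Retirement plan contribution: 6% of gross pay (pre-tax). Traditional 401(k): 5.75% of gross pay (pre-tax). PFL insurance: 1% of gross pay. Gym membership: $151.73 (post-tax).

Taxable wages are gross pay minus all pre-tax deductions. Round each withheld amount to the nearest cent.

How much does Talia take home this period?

Regular pay: 40 × $40.26 = $1,610.40
Overtime pay: 3 × $40.26 × 1.5 = $181.17
Gross pay = $1,610.40 + $181.17 = $1,791.57
Traditional 401(k): $1,791.57 × 0.0575 = $103.02
Retirement plan contribution: $1,791.57 × 0.06 = $107.49
Pre-tax total = $103.02 + $107.49 = $210.51
Taxable wages = $1,791.57 − $210.51 = $1,581.06
Local income tax: $1,581.06 × 0.025 = $39.53
State tax withheld: $1,581.06 × 0.065 = $102.77
Federal income tax: $1,581.06 × 0.21 = $332.02
State unemployment insurance (employee share): $1,791.57 × 0.005 = $8.96
OASDI: $1,791.57 × 0.07 = $125.41
PFL insurance: $1,791.57 × 0.01 = $17.92
Gym membership: $151.73
Total deductions = $103.02 + $107.49 + $39.53 + $102.77 + $332.02 + $8.96 + $125.41 + $17.92 + $151.73 = $988.85
Net pay = $1,791.57 − $988.85 = $802.72

$802.72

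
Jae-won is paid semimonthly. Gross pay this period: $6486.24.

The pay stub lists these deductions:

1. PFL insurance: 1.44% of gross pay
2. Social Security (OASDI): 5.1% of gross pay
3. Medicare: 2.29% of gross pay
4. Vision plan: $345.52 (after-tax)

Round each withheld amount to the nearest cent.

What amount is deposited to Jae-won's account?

$5567.99

PFL insurance: $6486.24 × 0.0144 = $93.40
Social Security (OASDI): $6486.24 × 0.051 = $330.80
Medicare: $6486.24 × 0.0229 = $148.53
Vision plan: $345.52
Total deductions = $93.40 + $330.80 + $148.53 + $345.52 = $918.25
Net pay = $6486.24 − $918.25 = $5567.99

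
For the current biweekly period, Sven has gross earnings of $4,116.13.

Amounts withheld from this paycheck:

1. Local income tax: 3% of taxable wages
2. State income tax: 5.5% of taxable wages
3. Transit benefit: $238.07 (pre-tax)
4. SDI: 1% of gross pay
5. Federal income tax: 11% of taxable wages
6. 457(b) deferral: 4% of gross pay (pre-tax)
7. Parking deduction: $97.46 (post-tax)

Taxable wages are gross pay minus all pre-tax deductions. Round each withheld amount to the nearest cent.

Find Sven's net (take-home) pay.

$2,850.67

457(b) deferral: $4,116.13 × 0.04 = $164.65
Transit benefit: $238.07
Pre-tax total = $164.65 + $238.07 = $402.72
Taxable wages = $4,116.13 − $402.72 = $3,713.41
Local income tax: $3,713.41 × 0.03 = $111.40
Federal income tax: $3,713.41 × 0.11 = $408.48
State income tax: $3,713.41 × 0.055 = $204.24
SDI: $4,116.13 × 0.01 = $41.16
Parking deduction: $97.46
Total deductions = $164.65 + $238.07 + $111.40 + $408.48 + $204.24 + $41.16 + $97.46 = $1,265.46
Net pay = $4,116.13 − $1,265.46 = $2,850.67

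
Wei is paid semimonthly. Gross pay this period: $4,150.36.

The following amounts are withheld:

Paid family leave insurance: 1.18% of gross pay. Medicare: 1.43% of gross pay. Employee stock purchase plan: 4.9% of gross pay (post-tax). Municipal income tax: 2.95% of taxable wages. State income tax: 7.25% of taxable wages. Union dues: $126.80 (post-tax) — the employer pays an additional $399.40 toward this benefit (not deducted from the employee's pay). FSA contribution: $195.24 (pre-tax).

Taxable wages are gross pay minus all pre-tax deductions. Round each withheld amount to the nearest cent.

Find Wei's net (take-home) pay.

FSA contribution: $195.24
Taxable wages = $4,150.36 − $195.24 = $3,955.12
State income tax: $3,955.12 × 0.0725 = $286.75
Municipal income tax: $3,955.12 × 0.0295 = $116.68
Medicare: $4,150.36 × 0.0143 = $59.35
Paid family leave insurance: $4,150.36 × 0.0118 = $48.97
Union dues: $126.80
Employee stock purchase plan: $4,150.36 × 0.049 = $203.37
(Employer's $399.40 toward union dues is not withheld from the employee.)
Total deductions = $195.24 + $286.75 + $116.68 + $59.35 + $48.97 + $126.80 + $203.37 = $1,037.16
Net pay = $4,150.36 − $1,037.16 = $3,113.20

$3,113.20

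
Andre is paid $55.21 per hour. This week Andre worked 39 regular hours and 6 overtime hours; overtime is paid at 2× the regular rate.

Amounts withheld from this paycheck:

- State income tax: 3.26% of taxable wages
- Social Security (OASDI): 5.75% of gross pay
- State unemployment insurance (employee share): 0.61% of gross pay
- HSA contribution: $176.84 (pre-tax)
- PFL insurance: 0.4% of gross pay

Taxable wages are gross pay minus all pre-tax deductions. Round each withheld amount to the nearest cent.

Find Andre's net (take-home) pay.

$2,362.50

Regular pay: 39 × $55.21 = $2,153.19
Overtime pay: 6 × $55.21 × 2 = $662.52
Gross pay = $2,153.19 + $662.52 = $2,815.71
HSA contribution: $176.84
Taxable wages = $2,815.71 − $176.84 = $2,638.87
State income tax: $2,638.87 × 0.0326 = $86.03
PFL insurance: $2,815.71 × 0.004 = $11.26
Social Security (OASDI): $2,815.71 × 0.0575 = $161.90
State unemployment insurance (employee share): $2,815.71 × 0.0061 = $17.18
Total deductions = $176.84 + $86.03 + $11.26 + $161.90 + $17.18 = $453.21
Net pay = $2,815.71 − $453.21 = $2,362.50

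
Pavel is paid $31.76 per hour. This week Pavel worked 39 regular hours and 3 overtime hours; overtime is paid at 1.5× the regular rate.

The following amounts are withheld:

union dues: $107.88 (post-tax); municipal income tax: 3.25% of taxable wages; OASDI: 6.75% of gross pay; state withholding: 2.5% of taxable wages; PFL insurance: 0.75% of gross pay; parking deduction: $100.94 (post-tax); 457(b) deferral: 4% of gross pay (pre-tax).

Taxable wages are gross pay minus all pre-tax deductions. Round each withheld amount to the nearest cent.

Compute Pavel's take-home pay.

Regular pay: 39 × $31.76 = $1,238.64
Overtime pay: 3 × $31.76 × 1.5 = $142.92
Gross pay = $1,238.64 + $142.92 = $1,381.56
457(b) deferral: $1,381.56 × 0.04 = $55.26
Taxable wages = $1,381.56 − $55.26 = $1,326.30
Municipal income tax: $1,326.30 × 0.0325 = $43.10
State withholding: $1,326.30 × 0.025 = $33.16
PFL insurance: $1,381.56 × 0.0075 = $10.36
OASDI: $1,381.56 × 0.0675 = $93.26
Parking deduction: $100.94
Union dues: $107.88
Total deductions = $55.26 + $43.10 + $33.16 + $10.36 + $93.26 + $100.94 + $107.88 = $443.96
Net pay = $1,381.56 − $443.96 = $937.60

$937.60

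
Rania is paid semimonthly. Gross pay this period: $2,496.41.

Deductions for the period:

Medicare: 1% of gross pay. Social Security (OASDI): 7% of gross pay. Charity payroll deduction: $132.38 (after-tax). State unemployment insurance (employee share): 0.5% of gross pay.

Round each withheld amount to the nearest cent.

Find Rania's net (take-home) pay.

Social Security (OASDI): $2,496.41 × 0.07 = $174.75
Medicare: $2,496.41 × 0.01 = $24.96
State unemployment insurance (employee share): $2,496.41 × 0.005 = $12.48
Charity payroll deduction: $132.38
Total deductions = $174.75 + $24.96 + $12.48 + $132.38 = $344.57
Net pay = $2,496.41 − $344.57 = $2,151.84

$2,151.84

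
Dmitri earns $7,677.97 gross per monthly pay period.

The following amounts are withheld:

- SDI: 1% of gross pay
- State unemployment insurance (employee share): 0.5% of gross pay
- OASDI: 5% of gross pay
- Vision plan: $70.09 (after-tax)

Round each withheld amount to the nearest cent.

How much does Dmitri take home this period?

$7,108.81

OASDI: $7,677.97 × 0.05 = $383.90
SDI: $7,677.97 × 0.01 = $76.78
State unemployment insurance (employee share): $7,677.97 × 0.005 = $38.39
Vision plan: $70.09
Total deductions = $383.90 + $76.78 + $38.39 + $70.09 = $569.16
Net pay = $7,677.97 − $569.16 = $7,108.81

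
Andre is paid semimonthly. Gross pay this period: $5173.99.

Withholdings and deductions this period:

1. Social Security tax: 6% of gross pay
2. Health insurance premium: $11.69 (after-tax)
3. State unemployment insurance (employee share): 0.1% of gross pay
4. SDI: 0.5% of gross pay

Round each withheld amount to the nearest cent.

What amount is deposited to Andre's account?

State unemployment insurance (employee share): $5173.99 × 0.001 = $5.17
Social Security tax: $5173.99 × 0.06 = $310.44
SDI: $5173.99 × 0.005 = $25.87
Health insurance premium: $11.69
Total deductions = $5.17 + $310.44 + $25.87 + $11.69 = $353.17
Net pay = $5173.99 − $353.17 = $4820.82

$4820.82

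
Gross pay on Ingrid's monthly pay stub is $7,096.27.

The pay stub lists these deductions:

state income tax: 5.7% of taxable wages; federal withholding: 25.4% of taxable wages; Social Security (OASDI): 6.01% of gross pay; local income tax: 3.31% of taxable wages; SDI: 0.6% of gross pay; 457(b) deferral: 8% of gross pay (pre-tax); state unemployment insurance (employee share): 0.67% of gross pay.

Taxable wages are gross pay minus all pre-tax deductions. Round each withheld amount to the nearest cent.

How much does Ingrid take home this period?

457(b) deferral: $7,096.27 × 0.08 = $567.70
Taxable wages = $7,096.27 − $567.70 = $6,528.57
Federal withholding: $6,528.57 × 0.254 = $1,658.26
State income tax: $6,528.57 × 0.057 = $372.13
Local income tax: $6,528.57 × 0.0331 = $216.10
SDI: $7,096.27 × 0.006 = $42.58
Social Security (OASDI): $7,096.27 × 0.0601 = $426.49
State unemployment insurance (employee share): $7,096.27 × 0.0067 = $47.55
Total deductions = $567.70 + $1,658.26 + $372.13 + $216.10 + $42.58 + $426.49 + $47.55 = $3,330.81
Net pay = $7,096.27 − $3,330.81 = $3,765.46

$3,765.46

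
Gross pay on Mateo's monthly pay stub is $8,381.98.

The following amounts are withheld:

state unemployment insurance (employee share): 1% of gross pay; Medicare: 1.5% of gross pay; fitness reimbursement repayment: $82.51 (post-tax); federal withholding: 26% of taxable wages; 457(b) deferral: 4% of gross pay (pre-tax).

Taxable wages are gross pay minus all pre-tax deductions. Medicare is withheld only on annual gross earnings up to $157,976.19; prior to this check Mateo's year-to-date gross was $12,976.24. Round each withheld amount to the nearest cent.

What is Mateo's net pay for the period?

457(b) deferral: $8,381.98 × 0.04 = $335.28
Taxable wages = $8,381.98 − $335.28 = $8,046.70
Federal withholding: $8,046.70 × 0.26 = $2,092.14
State unemployment insurance (employee share): $8,381.98 × 0.01 = $83.82
Medicare: cap not yet reached, full $8,381.98 is subject → $8,381.98 × 0.015 = $125.73
Fitness reimbursement repayment: $82.51
Total deductions = $335.28 + $2,092.14 + $83.82 + $125.73 + $82.51 = $2,719.48
Net pay = $8,381.98 − $2,719.48 = $5,662.50

$5,662.50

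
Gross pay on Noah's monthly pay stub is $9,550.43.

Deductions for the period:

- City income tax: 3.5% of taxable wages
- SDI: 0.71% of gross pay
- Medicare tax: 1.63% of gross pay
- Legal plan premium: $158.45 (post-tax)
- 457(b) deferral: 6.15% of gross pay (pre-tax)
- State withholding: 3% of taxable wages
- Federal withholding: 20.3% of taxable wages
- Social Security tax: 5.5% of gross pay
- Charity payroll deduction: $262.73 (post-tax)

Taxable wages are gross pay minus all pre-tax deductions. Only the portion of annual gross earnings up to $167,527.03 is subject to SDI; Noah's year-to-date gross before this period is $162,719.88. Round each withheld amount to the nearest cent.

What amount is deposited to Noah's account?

457(b) deferral: $9,550.43 × 0.0615 = $587.35
Taxable wages = $9,550.43 − $587.35 = $8,963.08
City income tax: $8,963.08 × 0.035 = $313.71
Federal withholding: $8,963.08 × 0.203 = $1,819.51
State withholding: $8,963.08 × 0.03 = $268.89
SDI: only $167,527.03 − $162,719.88 = $4,807.15 of this check is subject → $4,807.15 × 0.0071 = $34.13
Social Security tax: $9,550.43 × 0.055 = $525.27
Medicare tax: $9,550.43 × 0.0163 = $155.67
Legal plan premium: $158.45
Charity payroll deduction: $262.73
Total deductions = $587.35 + $313.71 + $1,819.51 + $268.89 + $34.13 + $525.27 + $155.67 + $158.45 + $262.73 = $4,125.71
Net pay = $9,550.43 − $4,125.71 = $5,424.72

$5,424.72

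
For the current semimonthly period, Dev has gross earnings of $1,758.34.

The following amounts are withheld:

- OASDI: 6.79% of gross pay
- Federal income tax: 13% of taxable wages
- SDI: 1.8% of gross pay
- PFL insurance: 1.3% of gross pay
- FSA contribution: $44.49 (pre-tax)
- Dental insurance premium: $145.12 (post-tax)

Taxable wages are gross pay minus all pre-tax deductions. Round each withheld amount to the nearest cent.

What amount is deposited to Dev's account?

$1,172.03

FSA contribution: $44.49
Taxable wages = $1,758.34 − $44.49 = $1,713.85
Federal income tax: $1,713.85 × 0.13 = $222.80
SDI: $1,758.34 × 0.018 = $31.65
OASDI: $1,758.34 × 0.0679 = $119.39
PFL insurance: $1,758.34 × 0.013 = $22.86
Dental insurance premium: $145.12
Total deductions = $44.49 + $222.80 + $31.65 + $119.39 + $22.86 + $145.12 = $586.31
Net pay = $1,758.34 − $586.31 = $1,172.03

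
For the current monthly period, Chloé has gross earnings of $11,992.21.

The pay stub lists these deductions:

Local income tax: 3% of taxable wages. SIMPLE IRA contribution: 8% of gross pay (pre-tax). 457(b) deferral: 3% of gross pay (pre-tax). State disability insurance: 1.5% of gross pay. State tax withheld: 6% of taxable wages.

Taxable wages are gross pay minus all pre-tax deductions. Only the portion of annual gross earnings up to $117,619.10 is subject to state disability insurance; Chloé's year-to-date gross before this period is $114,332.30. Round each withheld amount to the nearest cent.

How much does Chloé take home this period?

$9,663.19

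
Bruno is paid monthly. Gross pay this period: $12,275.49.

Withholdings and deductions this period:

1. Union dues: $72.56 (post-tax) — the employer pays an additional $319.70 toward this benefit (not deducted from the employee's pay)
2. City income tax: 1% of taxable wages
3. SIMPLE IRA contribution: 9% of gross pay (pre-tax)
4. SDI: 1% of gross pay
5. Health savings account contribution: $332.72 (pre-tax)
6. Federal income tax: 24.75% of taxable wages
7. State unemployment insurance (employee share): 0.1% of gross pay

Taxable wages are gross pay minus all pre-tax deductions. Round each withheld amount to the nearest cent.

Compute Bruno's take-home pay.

Health savings account contribution: $332.72
SIMPLE IRA contribution: $12,275.49 × 0.09 = $1,104.79
Pre-tax total = $332.72 + $1,104.79 = $1,437.51
Taxable wages = $12,275.49 − $1,437.51 = $10,837.98
City income tax: $10,837.98 × 0.01 = $108.38
Federal income tax: $10,837.98 × 0.2475 = $2,682.40
State unemployment insurance (employee share): $12,275.49 × 0.001 = $12.28
SDI: $12,275.49 × 0.01 = $122.75
Union dues: $72.56
(Employer's $319.70 toward union dues is not withheld from the employee.)
Total deductions = $332.72 + $1,104.79 + $108.38 + $2,682.40 + $12.28 + $122.75 + $72.56 = $4,435.88
Net pay = $12,275.49 − $4,435.88 = $7,839.61

$7,839.61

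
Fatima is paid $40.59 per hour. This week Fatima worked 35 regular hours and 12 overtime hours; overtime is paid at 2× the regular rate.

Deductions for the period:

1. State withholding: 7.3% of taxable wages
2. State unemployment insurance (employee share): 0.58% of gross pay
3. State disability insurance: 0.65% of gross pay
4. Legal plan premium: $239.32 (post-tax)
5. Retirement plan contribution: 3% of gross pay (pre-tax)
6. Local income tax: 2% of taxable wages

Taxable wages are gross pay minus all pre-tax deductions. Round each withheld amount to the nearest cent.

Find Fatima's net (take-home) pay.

$1,838.15

Regular pay: 35 × $40.59 = $1,420.65
Overtime pay: 12 × $40.59 × 2 = $974.16
Gross pay = $1,420.65 + $974.16 = $2,394.81
Retirement plan contribution: $2,394.81 × 0.03 = $71.84
Taxable wages = $2,394.81 − $71.84 = $2,322.97
Local income tax: $2,322.97 × 0.02 = $46.46
State withholding: $2,322.97 × 0.073 = $169.58
State disability insurance: $2,394.81 × 0.0065 = $15.57
State unemployment insurance (employee share): $2,394.81 × 0.0058 = $13.89
Legal plan premium: $239.32
Total deductions = $71.84 + $46.46 + $169.58 + $15.57 + $13.89 + $239.32 = $556.66
Net pay = $2,394.81 − $556.66 = $1,838.15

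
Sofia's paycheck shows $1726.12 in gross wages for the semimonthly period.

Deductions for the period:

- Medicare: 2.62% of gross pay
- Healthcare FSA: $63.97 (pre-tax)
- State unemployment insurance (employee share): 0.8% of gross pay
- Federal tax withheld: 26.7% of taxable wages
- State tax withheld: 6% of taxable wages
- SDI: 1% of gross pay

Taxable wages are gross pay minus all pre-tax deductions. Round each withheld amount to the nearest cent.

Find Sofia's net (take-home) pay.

Healthcare FSA: $63.97
Taxable wages = $1726.12 − $63.97 = $1662.15
Federal tax withheld: $1662.15 × 0.267 = $443.79
State tax withheld: $1662.15 × 0.06 = $99.73
SDI: $1726.12 × 0.01 = $17.26
Medicare: $1726.12 × 0.0262 = $45.22
State unemployment insurance (employee share): $1726.12 × 0.008 = $13.81
Total deductions = $63.97 + $443.79 + $99.73 + $17.26 + $45.22 + $13.81 = $683.78
Net pay = $1726.12 − $683.78 = $1042.34

$1042.34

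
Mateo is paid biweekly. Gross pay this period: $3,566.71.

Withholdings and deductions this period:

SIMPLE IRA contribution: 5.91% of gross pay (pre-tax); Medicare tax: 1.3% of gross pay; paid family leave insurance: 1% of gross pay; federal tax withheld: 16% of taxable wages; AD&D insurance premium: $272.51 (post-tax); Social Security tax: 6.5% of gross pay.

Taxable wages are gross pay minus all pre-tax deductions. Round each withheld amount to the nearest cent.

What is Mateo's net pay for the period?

$2,232.58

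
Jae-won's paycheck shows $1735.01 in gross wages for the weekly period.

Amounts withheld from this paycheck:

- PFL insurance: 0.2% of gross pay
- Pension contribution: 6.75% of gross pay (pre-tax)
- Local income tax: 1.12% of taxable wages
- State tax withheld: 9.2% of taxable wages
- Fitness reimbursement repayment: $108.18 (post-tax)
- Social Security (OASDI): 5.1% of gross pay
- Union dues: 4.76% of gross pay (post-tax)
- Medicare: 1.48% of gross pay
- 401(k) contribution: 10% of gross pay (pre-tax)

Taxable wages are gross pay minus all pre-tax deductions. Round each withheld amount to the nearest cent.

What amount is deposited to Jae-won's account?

$986.93

Pension contribution: $1735.01 × 0.0675 = $117.11
401(k) contribution: $1735.01 × 0.1 = $173.50
Pre-tax total = $117.11 + $173.50 = $290.61
Taxable wages = $1735.01 − $290.61 = $1444.40
State tax withheld: $1444.40 × 0.092 = $132.88
Local income tax: $1444.40 × 0.0112 = $16.18
Social Security (OASDI): $1735.01 × 0.051 = $88.49
Medicare: $1735.01 × 0.0148 = $25.68
PFL insurance: $1735.01 × 0.002 = $3.47
Fitness reimbursement repayment: $108.18
Union dues: $1735.01 × 0.0476 = $82.59
Total deductions = $117.11 + $173.50 + $132.88 + $16.18 + $88.49 + $25.68 + $3.47 + $108.18 + $82.59 = $748.08
Net pay = $1735.01 − $748.08 = $986.93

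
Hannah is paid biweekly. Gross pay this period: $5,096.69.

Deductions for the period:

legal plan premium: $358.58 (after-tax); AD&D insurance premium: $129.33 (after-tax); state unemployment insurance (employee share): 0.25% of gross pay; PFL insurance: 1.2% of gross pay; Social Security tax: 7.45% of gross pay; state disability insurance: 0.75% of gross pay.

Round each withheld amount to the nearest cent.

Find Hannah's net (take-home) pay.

Social Security tax: $5,096.69 × 0.0745 = $379.70
State unemployment insurance (employee share): $5,096.69 × 0.0025 = $12.74
State disability insurance: $5,096.69 × 0.0075 = $38.23
PFL insurance: $5,096.69 × 0.012 = $61.16
Legal plan premium: $358.58
AD&D insurance premium: $129.33
Total deductions = $379.70 + $12.74 + $38.23 + $61.16 + $358.58 + $129.33 = $979.74
Net pay = $5,096.69 − $979.74 = $4,116.95

$4,116.95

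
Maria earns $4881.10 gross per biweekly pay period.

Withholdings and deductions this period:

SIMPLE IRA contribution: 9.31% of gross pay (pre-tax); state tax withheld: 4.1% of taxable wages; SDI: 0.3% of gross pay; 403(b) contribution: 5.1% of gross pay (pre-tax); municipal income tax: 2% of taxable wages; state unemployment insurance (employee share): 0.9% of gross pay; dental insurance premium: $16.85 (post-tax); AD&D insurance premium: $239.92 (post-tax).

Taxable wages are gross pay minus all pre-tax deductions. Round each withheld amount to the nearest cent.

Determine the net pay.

$3607.55

403(b) contribution: $4881.10 × 0.051 = $248.94
SIMPLE IRA contribution: $4881.10 × 0.0931 = $454.43
Pre-tax total = $248.94 + $454.43 = $703.37
Taxable wages = $4881.10 − $703.37 = $4177.73
Municipal income tax: $4177.73 × 0.02 = $83.55
State tax withheld: $4177.73 × 0.041 = $171.29
SDI: $4881.10 × 0.003 = $14.64
State unemployment insurance (employee share): $4881.10 × 0.009 = $43.93
Dental insurance premium: $16.85
AD&D insurance premium: $239.92
Total deductions = $248.94 + $454.43 + $83.55 + $171.29 + $14.64 + $43.93 + $16.85 + $239.92 = $1273.55
Net pay = $4881.10 − $1273.55 = $3607.55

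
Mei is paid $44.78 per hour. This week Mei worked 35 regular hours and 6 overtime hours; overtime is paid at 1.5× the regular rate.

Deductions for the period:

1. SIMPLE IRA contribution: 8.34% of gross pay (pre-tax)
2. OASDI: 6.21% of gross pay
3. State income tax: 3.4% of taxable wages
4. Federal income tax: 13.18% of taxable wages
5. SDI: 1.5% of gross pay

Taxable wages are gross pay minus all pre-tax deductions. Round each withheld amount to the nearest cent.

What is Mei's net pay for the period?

$1,354.66

Regular pay: 35 × $44.78 = $1,567.30
Overtime pay: 6 × $44.78 × 1.5 = $403.02
Gross pay = $1,567.30 + $403.02 = $1,970.32
SIMPLE IRA contribution: $1,970.32 × 0.0834 = $164.32
Taxable wages = $1,970.32 − $164.32 = $1,806.00
Federal income tax: $1,806.00 × 0.1318 = $238.03
State income tax: $1,806.00 × 0.034 = $61.40
OASDI: $1,970.32 × 0.0621 = $122.36
SDI: $1,970.32 × 0.015 = $29.55
Total deductions = $164.32 + $238.03 + $61.40 + $122.36 + $29.55 = $615.66
Net pay = $1,970.32 − $615.66 = $1,354.66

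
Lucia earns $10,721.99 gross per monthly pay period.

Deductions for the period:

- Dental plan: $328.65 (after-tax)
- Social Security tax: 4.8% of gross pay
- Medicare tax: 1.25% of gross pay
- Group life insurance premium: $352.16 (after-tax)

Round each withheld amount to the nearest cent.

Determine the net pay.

Medicare tax: $10,721.99 × 0.0125 = $134.02
Social Security tax: $10,721.99 × 0.048 = $514.66
Dental plan: $328.65
Group life insurance premium: $352.16
Total deductions = $134.02 + $514.66 + $328.65 + $352.16 = $1,329.49
Net pay = $10,721.99 − $1,329.49 = $9,392.50

$9,392.50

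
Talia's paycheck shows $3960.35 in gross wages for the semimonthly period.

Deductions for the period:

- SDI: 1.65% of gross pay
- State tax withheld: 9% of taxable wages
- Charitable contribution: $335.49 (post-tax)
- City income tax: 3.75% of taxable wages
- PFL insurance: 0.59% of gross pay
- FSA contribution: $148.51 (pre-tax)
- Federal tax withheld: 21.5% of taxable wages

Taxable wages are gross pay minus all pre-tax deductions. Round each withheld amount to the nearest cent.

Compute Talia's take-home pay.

FSA contribution: $148.51
Taxable wages = $3960.35 − $148.51 = $3811.84
State tax withheld: $3811.84 × 0.09 = $343.07
Federal tax withheld: $3811.84 × 0.215 = $819.55
City income tax: $3811.84 × 0.0375 = $142.94
PFL insurance: $3960.35 × 0.0059 = $23.37
SDI: $3960.35 × 0.0165 = $65.35
Charitable contribution: $335.49
Total deductions = $148.51 + $343.07 + $819.55 + $142.94 + $23.37 + $65.35 + $335.49 = $1878.28
Net pay = $3960.35 − $1878.28 = $2082.07

$2082.07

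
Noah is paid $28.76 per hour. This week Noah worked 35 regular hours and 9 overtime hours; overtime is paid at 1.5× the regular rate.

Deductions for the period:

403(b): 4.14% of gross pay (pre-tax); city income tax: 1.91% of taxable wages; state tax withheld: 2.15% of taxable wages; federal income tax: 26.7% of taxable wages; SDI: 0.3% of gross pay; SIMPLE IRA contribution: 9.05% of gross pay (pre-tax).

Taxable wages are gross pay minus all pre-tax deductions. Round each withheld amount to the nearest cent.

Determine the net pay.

Regular pay: 35 × $28.76 = $1,006.60
Overtime pay: 9 × $28.76 × 1.5 = $388.26
Gross pay = $1,006.60 + $388.26 = $1,394.86
403(b): $1,394.86 × 0.0414 = $57.75
SIMPLE IRA contribution: $1,394.86 × 0.0905 = $126.23
Pre-tax total = $57.75 + $126.23 = $183.98
Taxable wages = $1,394.86 − $183.98 = $1,210.88
Federal income tax: $1,210.88 × 0.267 = $323.30
City income tax: $1,210.88 × 0.0191 = $23.13
State tax withheld: $1,210.88 × 0.0215 = $26.03
SDI: $1,394.86 × 0.003 = $4.18
Total deductions = $57.75 + $126.23 + $323.30 + $23.13 + $26.03 + $4.18 = $560.62
Net pay = $1,394.86 − $560.62 = $834.24

$834.24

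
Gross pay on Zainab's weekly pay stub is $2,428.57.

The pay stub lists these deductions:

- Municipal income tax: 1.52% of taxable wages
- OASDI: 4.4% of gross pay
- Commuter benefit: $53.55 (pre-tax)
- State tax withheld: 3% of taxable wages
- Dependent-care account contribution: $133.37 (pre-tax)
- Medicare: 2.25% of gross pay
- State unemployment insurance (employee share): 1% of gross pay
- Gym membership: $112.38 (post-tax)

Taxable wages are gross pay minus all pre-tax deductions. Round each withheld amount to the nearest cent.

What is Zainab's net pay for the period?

$1,842.16

Commuter benefit: $53.55
Dependent-care account contribution: $133.37
Pre-tax total = $53.55 + $133.37 = $186.92
Taxable wages = $2,428.57 − $186.92 = $2,241.65
Municipal income tax: $2,241.65 × 0.0152 = $34.07
State tax withheld: $2,241.65 × 0.03 = $67.25
State unemployment insurance (employee share): $2,428.57 × 0.01 = $24.29
Medicare: $2,428.57 × 0.0225 = $54.64
OASDI: $2,428.57 × 0.044 = $106.86
Gym membership: $112.38
Total deductions = $53.55 + $133.37 + $34.07 + $67.25 + $24.29 + $54.64 + $106.86 + $112.38 = $586.41
Net pay = $2,428.57 − $586.41 = $1,842.16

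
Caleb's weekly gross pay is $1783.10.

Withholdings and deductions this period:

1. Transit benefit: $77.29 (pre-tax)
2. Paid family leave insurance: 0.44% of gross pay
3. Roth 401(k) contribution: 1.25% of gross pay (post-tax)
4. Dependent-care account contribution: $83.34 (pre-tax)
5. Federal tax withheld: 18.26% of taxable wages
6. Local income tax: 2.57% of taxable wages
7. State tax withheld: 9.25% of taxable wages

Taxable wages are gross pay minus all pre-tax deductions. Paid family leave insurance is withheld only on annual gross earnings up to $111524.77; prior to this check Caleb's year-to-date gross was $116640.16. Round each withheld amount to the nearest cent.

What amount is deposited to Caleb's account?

$1112.14

Transit benefit: $77.29
Dependent-care account contribution: $83.34
Pre-tax total = $77.29 + $83.34 = $160.63
Taxable wages = $1783.10 − $160.63 = $1622.47
State tax withheld: $1622.47 × 0.0925 = $150.08
Local income tax: $1622.47 × 0.0257 = $41.70
Federal tax withheld: $1622.47 × 0.1826 = $296.26
Paid family leave insurance: annual cap $111524.77 already reached (YTD $116640.16), so $0.00
Roth 401(k) contribution: $1783.10 × 0.0125 = $22.29
Total deductions = $77.29 + $83.34 + $150.08 + $41.70 + $296.26 + $0.00 + $22.29 = $670.96
Net pay = $1783.10 − $670.96 = $1112.14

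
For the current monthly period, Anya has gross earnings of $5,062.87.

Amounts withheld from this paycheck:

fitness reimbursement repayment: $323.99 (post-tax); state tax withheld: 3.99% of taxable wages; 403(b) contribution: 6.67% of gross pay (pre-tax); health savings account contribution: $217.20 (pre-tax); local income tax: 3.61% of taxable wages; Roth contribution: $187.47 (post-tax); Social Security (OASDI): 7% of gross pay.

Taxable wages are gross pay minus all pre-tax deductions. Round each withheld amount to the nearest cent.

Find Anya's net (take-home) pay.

$3,299.51

Health savings account contribution: $217.20
403(b) contribution: $5,062.87 × 0.0667 = $337.69
Pre-tax total = $217.20 + $337.69 = $554.89
Taxable wages = $5,062.87 − $554.89 = $4,507.98
Local income tax: $4,507.98 × 0.0361 = $162.74
State tax withheld: $4,507.98 × 0.0399 = $179.87
Social Security (OASDI): $5,062.87 × 0.07 = $354.40
Fitness reimbursement repayment: $323.99
Roth contribution: $187.47
Total deductions = $217.20 + $337.69 + $162.74 + $179.87 + $354.40 + $323.99 + $187.47 = $1,763.36
Net pay = $5,062.87 − $1,763.36 = $3,299.51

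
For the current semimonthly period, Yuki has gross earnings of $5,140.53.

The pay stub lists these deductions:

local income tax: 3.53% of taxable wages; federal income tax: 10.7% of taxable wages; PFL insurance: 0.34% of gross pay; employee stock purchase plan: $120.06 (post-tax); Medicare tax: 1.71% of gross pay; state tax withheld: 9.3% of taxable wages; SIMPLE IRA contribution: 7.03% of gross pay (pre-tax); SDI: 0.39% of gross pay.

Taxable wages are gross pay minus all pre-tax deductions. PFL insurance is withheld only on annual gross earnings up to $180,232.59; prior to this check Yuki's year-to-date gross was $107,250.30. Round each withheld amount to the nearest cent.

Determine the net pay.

$3,409.13

SIMPLE IRA contribution: $5,140.53 × 0.0703 = $361.38
Taxable wages = $5,140.53 − $361.38 = $4,779.15
Federal income tax: $4,779.15 × 0.107 = $511.37
State tax withheld: $4,779.15 × 0.093 = $444.46
Local income tax: $4,779.15 × 0.0353 = $168.70
SDI: $5,140.53 × 0.0039 = $20.05
Medicare tax: $5,140.53 × 0.0171 = $87.90
PFL insurance: cap not yet reached, full $5,140.53 is subject → $5,140.53 × 0.0034 = $17.48
Employee stock purchase plan: $120.06
Total deductions = $361.38 + $511.37 + $444.46 + $168.70 + $20.05 + $87.90 + $17.48 + $120.06 = $1,731.40
Net pay = $5,140.53 − $1,731.40 = $3,409.13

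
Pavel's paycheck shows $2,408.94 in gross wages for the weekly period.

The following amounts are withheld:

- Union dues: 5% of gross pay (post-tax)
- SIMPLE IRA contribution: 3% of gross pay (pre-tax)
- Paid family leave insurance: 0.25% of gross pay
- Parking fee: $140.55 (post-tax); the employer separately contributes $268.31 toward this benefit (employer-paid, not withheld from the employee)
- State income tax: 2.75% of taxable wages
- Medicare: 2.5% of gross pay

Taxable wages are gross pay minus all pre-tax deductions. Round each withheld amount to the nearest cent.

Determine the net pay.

$1,945.17

SIMPLE IRA contribution: $2,408.94 × 0.03 = $72.27
Taxable wages = $2,408.94 − $72.27 = $2,336.67
State income tax: $2,336.67 × 0.0275 = $64.26
Medicare: $2,408.94 × 0.025 = $60.22
Paid family leave insurance: $2,408.94 × 0.0025 = $6.02
Union dues: $2,408.94 × 0.05 = $120.45
Parking fee: $140.55
(Employer's $268.31 toward parking fee is not withheld from the employee.)
Total deductions = $72.27 + $64.26 + $60.22 + $6.02 + $120.45 + $140.55 = $463.77
Net pay = $2,408.94 − $463.77 = $1,945.17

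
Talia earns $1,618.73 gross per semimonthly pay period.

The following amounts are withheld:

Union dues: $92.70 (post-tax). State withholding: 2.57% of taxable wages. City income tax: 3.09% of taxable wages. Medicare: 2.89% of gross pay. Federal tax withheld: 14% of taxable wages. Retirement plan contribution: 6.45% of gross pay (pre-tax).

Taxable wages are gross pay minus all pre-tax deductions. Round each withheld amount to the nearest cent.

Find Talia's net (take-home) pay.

Retirement plan contribution: $1,618.73 × 0.0645 = $104.41
Taxable wages = $1,618.73 − $104.41 = $1,514.32
Federal tax withheld: $1,514.32 × 0.14 = $212.00
State withholding: $1,514.32 × 0.0257 = $38.92
City income tax: $1,514.32 × 0.0309 = $46.79
Medicare: $1,618.73 × 0.0289 = $46.78
Union dues: $92.70
Total deductions = $104.41 + $212.00 + $38.92 + $46.79 + $46.78 + $92.70 = $541.60
Net pay = $1,618.73 − $541.60 = $1,077.13

$1,077.13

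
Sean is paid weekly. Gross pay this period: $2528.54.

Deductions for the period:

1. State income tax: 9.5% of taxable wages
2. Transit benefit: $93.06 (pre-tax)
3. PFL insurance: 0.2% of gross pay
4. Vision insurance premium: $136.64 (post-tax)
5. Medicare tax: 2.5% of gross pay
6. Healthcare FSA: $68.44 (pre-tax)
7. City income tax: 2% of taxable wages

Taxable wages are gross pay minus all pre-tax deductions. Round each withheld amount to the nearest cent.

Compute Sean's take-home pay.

$1889.92

Transit benefit: $93.06
Healthcare FSA: $68.44
Pre-tax total = $93.06 + $68.44 = $161.50
Taxable wages = $2528.54 − $161.50 = $2367.04
City income tax: $2367.04 × 0.02 = $47.34
State income tax: $2367.04 × 0.095 = $224.87
PFL insurance: $2528.54 × 0.002 = $5.06
Medicare tax: $2528.54 × 0.025 = $63.21
Vision insurance premium: $136.64
Total deductions = $93.06 + $68.44 + $47.34 + $224.87 + $5.06 + $63.21 + $136.64 = $638.62
Net pay = $2528.54 − $638.62 = $1889.92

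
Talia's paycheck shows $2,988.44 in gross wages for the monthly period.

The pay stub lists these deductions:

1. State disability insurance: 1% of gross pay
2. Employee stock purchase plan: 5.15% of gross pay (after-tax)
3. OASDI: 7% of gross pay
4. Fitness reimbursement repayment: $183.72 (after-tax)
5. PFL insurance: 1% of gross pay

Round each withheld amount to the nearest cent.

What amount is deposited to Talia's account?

$2,381.87

OASDI: $2,988.44 × 0.07 = $209.19
State disability insurance: $2,988.44 × 0.01 = $29.88
PFL insurance: $2,988.44 × 0.01 = $29.88
Fitness reimbursement repayment: $183.72
Employee stock purchase plan: $2,988.44 × 0.0515 = $153.90
Total deductions = $209.19 + $29.88 + $29.88 + $183.72 + $153.90 = $606.57
Net pay = $2,988.44 − $606.57 = $2,381.87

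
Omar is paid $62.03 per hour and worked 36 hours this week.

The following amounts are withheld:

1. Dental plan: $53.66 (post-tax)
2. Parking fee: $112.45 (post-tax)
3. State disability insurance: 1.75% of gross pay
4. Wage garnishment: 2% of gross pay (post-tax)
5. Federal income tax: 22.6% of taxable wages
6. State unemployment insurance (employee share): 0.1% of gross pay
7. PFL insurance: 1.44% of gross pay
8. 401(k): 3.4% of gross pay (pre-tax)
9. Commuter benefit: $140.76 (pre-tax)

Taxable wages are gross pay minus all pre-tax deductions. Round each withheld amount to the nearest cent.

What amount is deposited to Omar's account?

$1,276.45

Gross pay: 36 × $62.03 = $2,233.08
401(k): $2,233.08 × 0.034 = $75.92
Commuter benefit: $140.76
Pre-tax total = $75.92 + $140.76 = $216.68
Taxable wages = $2,233.08 − $216.68 = $2,016.40
Federal income tax: $2,016.40 × 0.226 = $455.71
State unemployment insurance (employee share): $2,233.08 × 0.001 = $2.23
State disability insurance: $2,233.08 × 0.0175 = $39.08
PFL insurance: $2,233.08 × 0.0144 = $32.16
Parking fee: $112.45
Wage garnishment: $2,233.08 × 0.02 = $44.66
Dental plan: $53.66
Total deductions = $75.92 + $140.76 + $455.71 + $2.23 + $39.08 + $32.16 + $112.45 + $44.66 + $53.66 = $956.63
Net pay = $2,233.08 − $956.63 = $1,276.45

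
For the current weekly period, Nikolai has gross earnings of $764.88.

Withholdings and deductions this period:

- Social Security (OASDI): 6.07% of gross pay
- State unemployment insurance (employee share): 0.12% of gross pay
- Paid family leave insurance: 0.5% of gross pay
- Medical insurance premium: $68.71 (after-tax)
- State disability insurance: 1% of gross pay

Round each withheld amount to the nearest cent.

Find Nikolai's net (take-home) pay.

$637.35

Social Security (OASDI): $764.88 × 0.0607 = $46.43
Paid family leave insurance: $764.88 × 0.005 = $3.82
State unemployment insurance (employee share): $764.88 × 0.0012 = $0.92
State disability insurance: $764.88 × 0.01 = $7.65
Medical insurance premium: $68.71
Total deductions = $46.43 + $3.82 + $0.92 + $7.65 + $68.71 = $127.53
Net pay = $764.88 − $127.53 = $637.35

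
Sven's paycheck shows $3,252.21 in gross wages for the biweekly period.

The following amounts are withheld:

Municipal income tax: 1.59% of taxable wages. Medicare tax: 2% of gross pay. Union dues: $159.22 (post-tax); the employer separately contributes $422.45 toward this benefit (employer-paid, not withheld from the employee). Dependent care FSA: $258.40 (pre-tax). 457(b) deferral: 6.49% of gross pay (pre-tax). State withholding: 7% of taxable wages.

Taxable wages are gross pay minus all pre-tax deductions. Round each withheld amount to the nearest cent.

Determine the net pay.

$2,319.44

457(b) deferral: $3,252.21 × 0.0649 = $211.07
Dependent care FSA: $258.40
Pre-tax total = $211.07 + $258.40 = $469.47
Taxable wages = $3,252.21 − $469.47 = $2,782.74
Municipal income tax: $2,782.74 × 0.0159 = $44.25
State withholding: $2,782.74 × 0.07 = $194.79
Medicare tax: $3,252.21 × 0.02 = $65.04
Union dues: $159.22
(Employer's $422.45 toward union dues is not withheld from the employee.)
Total deductions = $211.07 + $258.40 + $44.25 + $194.79 + $65.04 + $159.22 = $932.77
Net pay = $3,252.21 − $932.77 = $2,319.44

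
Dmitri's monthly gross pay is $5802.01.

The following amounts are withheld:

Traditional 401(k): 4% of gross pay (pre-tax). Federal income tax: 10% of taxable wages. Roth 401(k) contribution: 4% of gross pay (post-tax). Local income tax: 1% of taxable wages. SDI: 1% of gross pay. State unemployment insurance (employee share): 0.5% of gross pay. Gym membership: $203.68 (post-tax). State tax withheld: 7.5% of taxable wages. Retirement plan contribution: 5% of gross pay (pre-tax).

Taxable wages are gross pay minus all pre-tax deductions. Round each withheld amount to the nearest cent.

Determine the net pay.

Traditional 401(k): $5802.01 × 0.04 = $232.08
Retirement plan contribution: $5802.01 × 0.05 = $290.10
Pre-tax total = $232.08 + $290.10 = $522.18
Taxable wages = $5802.01 − $522.18 = $5279.83
State tax withheld: $5279.83 × 0.075 = $395.99
Federal income tax: $5279.83 × 0.1 = $527.98
Local income tax: $5279.83 × 0.01 = $52.80
State unemployment insurance (employee share): $5802.01 × 0.005 = $29.01
SDI: $5802.01 × 0.01 = $58.02
Roth 401(k) contribution: $5802.01 × 0.04 = $232.08
Gym membership: $203.68
Total deductions = $232.08 + $290.10 + $395.99 + $527.98 + $52.80 + $29.01 + $58.02 + $232.08 + $203.68 = $2021.74
Net pay = $5802.01 − $2021.74 = $3780.27

$3780.27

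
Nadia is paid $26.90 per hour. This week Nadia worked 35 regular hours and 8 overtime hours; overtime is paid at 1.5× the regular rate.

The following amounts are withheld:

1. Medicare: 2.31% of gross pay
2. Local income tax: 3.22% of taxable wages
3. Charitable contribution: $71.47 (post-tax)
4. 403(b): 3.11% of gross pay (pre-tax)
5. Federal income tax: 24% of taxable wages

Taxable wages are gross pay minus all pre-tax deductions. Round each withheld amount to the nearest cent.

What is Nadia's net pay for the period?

$790.86

Regular pay: 35 × $26.90 = $941.50
Overtime pay: 8 × $26.90 × 1.5 = $322.80
Gross pay = $941.50 + $322.80 = $1,264.30
403(b): $1,264.30 × 0.0311 = $39.32
Taxable wages = $1,264.30 − $39.32 = $1,224.98
Federal income tax: $1,224.98 × 0.24 = $294.00
Local income tax: $1,224.98 × 0.0322 = $39.44
Medicare: $1,264.30 × 0.0231 = $29.21
Charitable contribution: $71.47
Total deductions = $39.32 + $294.00 + $39.44 + $29.21 + $71.47 = $473.44
Net pay = $1,264.30 − $473.44 = $790.86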